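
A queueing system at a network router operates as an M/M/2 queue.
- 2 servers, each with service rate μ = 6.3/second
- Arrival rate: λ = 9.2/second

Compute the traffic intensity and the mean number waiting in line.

Traffic intensity: ρ = λ/(cμ) = 9.2/(2×6.3) = 0.7302
Since ρ = 0.7302 < 1, system is stable.
Offered load a = λ/μ = cρ = 9.2/6.3 = 1.4603
P₀ = [ Σₙ₌₀^1 aⁿ/n! + a^2/(2!(1-ρ)) ]⁻¹
Σ = a^0/0! + a^1/1! = 1.0000 + 1.4603 = 2.4603
a^2/(2!(1-ρ)) = 2.1325/(2 × 0.26984) = 3.9514
P₀ = 1/(2.4603 + 3.9514) = 0.1560
Lq = P₀·a^2·ρ / (2!(1-ρ)²) = 0.155963 × 2.13253 × 0.730159 / (2 × 0.0728143) = 1.6676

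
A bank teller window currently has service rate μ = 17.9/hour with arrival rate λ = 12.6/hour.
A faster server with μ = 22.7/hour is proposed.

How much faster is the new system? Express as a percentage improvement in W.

System 1: ρ₁ = 12.6/17.9 = 0.7039, W₁ = 1/(17.9-12.6) = 0.18868
System 2: ρ₂ = 12.6/22.7 = 0.5551, W₂ = 1/(22.7-12.6) = 0.099010
Improvement: (W₁-W₂)/W₁ = (0.18868-0.099010)/0.18868 = 47.52%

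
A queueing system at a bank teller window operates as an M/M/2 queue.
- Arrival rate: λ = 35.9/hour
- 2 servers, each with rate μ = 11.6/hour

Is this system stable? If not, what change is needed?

Stability requires ρ = λ/(cμ) < 1
ρ = 35.9/(2 × 11.6) = 35.9/23.20 = 1.5474
Since 1.5474 ≥ 1, the system is UNSTABLE.
Need c > λ/μ = 35.9/11.6 = 3.09.
Minimum servers needed: c = 4.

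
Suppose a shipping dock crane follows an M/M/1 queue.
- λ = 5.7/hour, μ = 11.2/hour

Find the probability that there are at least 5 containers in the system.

ρ = λ/μ = 5.7/11.2 = 0.50893
P(N ≥ n) = ρⁿ
P(N ≥ 5) = 0.50893^5
P(N ≥ 5) = 0.03414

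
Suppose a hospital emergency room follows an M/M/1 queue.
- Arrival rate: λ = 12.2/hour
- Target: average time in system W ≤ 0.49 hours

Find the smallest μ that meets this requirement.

For M/M/1: W = 1/(μ-λ)
Need W ≤ 0.49, so 1/(μ-λ) ≤ 0.49
μ - λ ≥ 1/0.49 = 2.0408
μ ≥ 12.2 + 2.0408 = 14.2408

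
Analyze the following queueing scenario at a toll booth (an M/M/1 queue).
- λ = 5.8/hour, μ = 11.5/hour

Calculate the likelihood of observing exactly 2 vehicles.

ρ = λ/μ = 5.8/11.5 = 0.5043
P(n) = (1-ρ)ρⁿ
P(2) = (1-0.5043) × 0.5043^2
P(2) = 0.4957 × 0.2543
P(2) = 0.1261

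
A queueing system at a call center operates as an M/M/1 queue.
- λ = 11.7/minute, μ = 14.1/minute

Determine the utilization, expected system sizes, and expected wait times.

Step 1: ρ = λ/μ = 11.7/14.1 = 0.8298
Step 2: L = λ/(μ-λ) = 11.7/2.40 = 4.8750
Step 3: Lq = λ²/(μ(μ-λ)) = 136.89/(14.1×2.40) = 4.0452
Step 4: W = 1/(μ-λ) = 1/2.40 = 0.41667
Step 5: Wq = λ/(μ(μ-λ)) = 11.7/(14.1×2.40) = 0.3457
Step 6: P(0) = 1-ρ = 0.1702
Verify: L = λW = 11.7×0.41667 = 4.8750 ✔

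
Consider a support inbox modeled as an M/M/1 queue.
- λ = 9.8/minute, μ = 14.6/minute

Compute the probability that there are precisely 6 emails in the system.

ρ = λ/μ = 9.8/14.6 = 0.67123
P(n) = (1-ρ)ρⁿ
P(6) = (1-0.67123) × 0.67123^6
P(6) = 0.3288 × 0.09146
P(6) = 0.03007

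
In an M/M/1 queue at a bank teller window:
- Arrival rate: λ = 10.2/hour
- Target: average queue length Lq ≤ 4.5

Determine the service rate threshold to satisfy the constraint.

For M/M/1: Lq = λ²/(μ(μ-λ))
Need Lq ≤ 4.5, i.e. μ(μ-λ) ≥ λ²/4.5
μ² - 10.2μ - 104.04/4.5 ≥ 0  →  μ² - 10.2μ - 23.1200 ≥ 0
Quadratic formula (positive root): μ = [λ + √(λ² + 4×23.1200)]/2
Discriminant: 104.04 + 4×23.1200 = 196.5200, √196.5200 = 14.0186
μ ≥ (10.2 + 14.0186)/2 = 12.1093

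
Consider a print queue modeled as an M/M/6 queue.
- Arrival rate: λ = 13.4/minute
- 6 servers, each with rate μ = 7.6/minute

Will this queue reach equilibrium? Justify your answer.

Stability requires ρ = λ/(cμ) < 1
ρ = 13.4/(6 × 7.6) = 13.4/45.60 = 0.2939
Since 0.2939 < 1, the system is STABLE.
The servers are busy 29.39% of the time.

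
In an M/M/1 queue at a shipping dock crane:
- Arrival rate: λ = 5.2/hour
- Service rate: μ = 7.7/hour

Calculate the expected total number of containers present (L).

ρ = λ/μ = 5.2/7.7 = 0.6753
For M/M/1: L = λ/(μ-λ)
L = 5.2/(7.7-5.2) = 5.2/2.50
L = 2.0800 containers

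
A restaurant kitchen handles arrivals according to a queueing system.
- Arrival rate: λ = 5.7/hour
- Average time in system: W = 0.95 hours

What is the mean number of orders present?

Little's Law: L = λW
L = 5.7 × 0.95 = 5.4150 orders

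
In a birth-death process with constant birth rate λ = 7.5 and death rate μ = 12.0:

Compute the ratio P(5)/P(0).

For constant rates: P(n)/P(0) = (λ/μ)^n
P(5)/P(0) = (7.5/12.0)^5 = 0.6250^5 = 0.09537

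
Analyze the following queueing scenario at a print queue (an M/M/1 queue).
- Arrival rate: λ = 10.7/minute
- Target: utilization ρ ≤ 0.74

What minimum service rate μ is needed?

ρ = λ/μ, so μ = λ/ρ
μ ≥ 10.7/0.74 = 14.4595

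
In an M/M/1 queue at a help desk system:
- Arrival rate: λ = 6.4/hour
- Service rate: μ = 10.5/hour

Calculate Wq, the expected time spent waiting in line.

First, compute utilization: ρ = λ/μ = 6.4/10.5 = 0.6095
For M/M/1: Wq = λ/(μ(μ-λ))
Wq = 6.4/(10.5 × (10.5-6.4))
Wq = 6.4/(10.5 × 4.10)
Wq = 0.1487 hours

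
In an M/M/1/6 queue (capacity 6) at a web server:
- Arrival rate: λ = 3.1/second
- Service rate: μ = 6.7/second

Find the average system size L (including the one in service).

ρ = λ/μ = 3.1/6.7 = 0.46269
P₀ = (1-ρ)/(1-ρ^(K+1)) = (1-0.46269)/(1-0.46269^7) = 0.53731/0.99546 = 0.5398
P_K = P₀×ρ^K = 0.53976 × 0.46269^6 = 0.53976 × 0.0098116 = 0.005296
L = ρ[1 - (K+1)ρ^K + Kρ^(K+1)] / [(1-ρ)(1-ρ^(K+1))]
L = 0.46269 × (1 - 7×0.009812 + 6×0.004540) / ((1 - 0.46269) × (1 - 0.004540)) = 0.8292 requests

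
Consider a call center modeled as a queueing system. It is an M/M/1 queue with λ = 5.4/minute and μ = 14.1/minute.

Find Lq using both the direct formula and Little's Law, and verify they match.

Method 1 (direct): Lq = λ²/(μ(μ-λ)) = 29.16/(14.1 × 8.70) = 0.2377

Method 2 (Little's Law):
W = 1/(μ-λ) = 1/8.70 = 0.11494
Wq = W - 1/μ = 0.11494 - 0.070922 = 0.04402
Lq = λWq = 5.4 × 0.04402 = 0.2377 ✔ (matches Method 1)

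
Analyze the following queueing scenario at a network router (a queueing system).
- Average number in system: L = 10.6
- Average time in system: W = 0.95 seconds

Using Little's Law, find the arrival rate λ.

Little's Law: L = λW, so λ = L/W
λ = 10.6/0.95 = 11.1579 packets/second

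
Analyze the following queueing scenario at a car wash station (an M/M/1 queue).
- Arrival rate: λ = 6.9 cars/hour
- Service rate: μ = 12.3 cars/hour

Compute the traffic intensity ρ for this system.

Server utilization: ρ = λ/μ
ρ = 6.9/12.3 = 0.5610
The server is busy 56.10% of the time.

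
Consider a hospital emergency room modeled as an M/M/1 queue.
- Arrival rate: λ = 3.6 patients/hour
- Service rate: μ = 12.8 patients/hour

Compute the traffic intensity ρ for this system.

Server utilization: ρ = λ/μ
ρ = 3.6/12.8 = 0.2812
The server is busy 28.12% of the time.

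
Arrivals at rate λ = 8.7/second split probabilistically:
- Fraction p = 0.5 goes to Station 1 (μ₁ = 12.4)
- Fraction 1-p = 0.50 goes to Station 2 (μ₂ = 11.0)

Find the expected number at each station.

Effective rates: λ₁ = 8.7×0.5 = 4.35, λ₂ = 8.7×0.50 = 4.35
Station 1: ρ₁ = 4.35/12.4 = 0.3508, L₁ = ρ₁/(1-ρ₁) = 0.3508/(1-0.3508) = 0.5404
Station 2: ρ₂ = 4.35/11.0 = 0.39545, L₂ = ρ₂/(1-ρ₂) = 0.39545/(1-0.39545) = 0.6541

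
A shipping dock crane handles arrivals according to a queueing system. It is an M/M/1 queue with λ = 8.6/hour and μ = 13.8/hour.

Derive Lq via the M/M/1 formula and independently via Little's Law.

Method 1 (direct): Lq = λ²/(μ(μ-λ)) = 73.96/(13.8 × 5.20) = 1.0307

Method 2 (Little's Law):
W = 1/(μ-λ) = 1/5.20 = 0.192308
Wq = W - 1/μ = 0.192308 - 0.0724638 = 0.119844
Lq = λWq = 8.6 × 0.119844 = 1.0307 ✔ (matches Method 1)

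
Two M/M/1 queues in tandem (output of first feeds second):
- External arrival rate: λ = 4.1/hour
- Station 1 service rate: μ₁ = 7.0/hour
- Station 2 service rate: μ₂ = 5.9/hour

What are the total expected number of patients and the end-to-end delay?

By Jackson's theorem, each station behaves as independent M/M/1.
Station 1: ρ₁ = 4.1/7.0 = 0.5857, L₁ = ρ₁/(1-ρ₁) = λ/(μ₁-λ) = 4.1/2.90 = 1.4138
Station 2: ρ₂ = 4.1/5.9 = 0.6949, L₂ = ρ₂/(1-ρ₂) = λ/(μ₂-λ) = 4.1/1.80 = 2.2778
Total: L = L₁ + L₂ = 1.4138 + 2.2778 = 3.6916
W = L/λ = 3.6916/4.1 = 0.9004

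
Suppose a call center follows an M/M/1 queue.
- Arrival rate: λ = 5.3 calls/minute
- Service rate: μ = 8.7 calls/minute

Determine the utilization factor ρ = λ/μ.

Server utilization: ρ = λ/μ
ρ = 5.3/8.7 = 0.6092
The server is busy 60.92% of the time.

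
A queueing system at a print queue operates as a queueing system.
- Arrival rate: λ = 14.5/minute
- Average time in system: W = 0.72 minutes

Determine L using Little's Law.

Little's Law: L = λW
L = 14.5 × 0.72 = 10.4400 jobs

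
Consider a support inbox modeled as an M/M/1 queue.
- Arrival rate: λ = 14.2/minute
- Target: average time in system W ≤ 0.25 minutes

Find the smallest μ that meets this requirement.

For M/M/1: W = 1/(μ-λ)
Need W ≤ 0.25, so 1/(μ-λ) ≤ 0.25
μ - λ ≥ 1/0.25 = 4.0000
μ ≥ 14.2 + 4.0000 = 18.2000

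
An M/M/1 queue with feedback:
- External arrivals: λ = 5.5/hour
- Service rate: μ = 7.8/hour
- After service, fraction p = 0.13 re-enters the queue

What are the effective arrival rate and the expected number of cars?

Effective arrival rate: λ_eff = λ/(1-p) = 5.5/(1-0.13) = 5.5/0.87 = 6.3218
ρ = λ_eff/μ = 6.3218/7.8 = 0.81049
L = ρ/(1-ρ) = 0.81049/(1-0.81049) = 4.2768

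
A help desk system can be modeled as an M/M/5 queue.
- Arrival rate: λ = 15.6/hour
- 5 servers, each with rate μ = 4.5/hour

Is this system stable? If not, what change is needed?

Stability requires ρ = λ/(cμ) < 1
ρ = 15.6/(5 × 4.5) = 15.6/22.50 = 0.6933
Since 0.6933 < 1, the system is STABLE.
The servers are busy 69.33% of the time.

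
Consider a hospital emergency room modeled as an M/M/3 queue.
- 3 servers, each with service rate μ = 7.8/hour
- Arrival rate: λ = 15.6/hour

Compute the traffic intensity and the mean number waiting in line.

Traffic intensity: ρ = λ/(cμ) = 15.6/(3×7.8) = 0.6667
Since ρ = 0.6667 < 1, system is stable.
Offered load a = λ/μ = cρ = 15.6/7.8 = 2.0000
P₀ = [ Σₙ₌₀^2 aⁿ/n! + a^3/(3!(1-ρ)) ]⁻¹
Σ = a^0/0! + a^1/1! + a^2/2! = 1.0000 + 2.0000 + 2.0000 = 5.0000
a^3/(3!(1-ρ)) = 8.0000/(6 × 0.33333) = 4.0000
P₀ = 1/(5.0000 + 4.0000) = 0.1111
Lq = P₀·a^3·ρ / (3!(1-ρ)²) = 0.1111 × 8.0000 × 0.6667 / (6 × 0.1111) = 0.8889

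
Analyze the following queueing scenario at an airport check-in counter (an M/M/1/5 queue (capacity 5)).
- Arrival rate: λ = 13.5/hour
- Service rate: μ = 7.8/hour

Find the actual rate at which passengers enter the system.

ρ = λ/μ = 13.5/7.8 = 1.73077
P₀ = (1-ρ)/(1-ρ^(K+1)) = (1-1.73077)/(1-1.73077^6) = -0.7308/-25.8804 = 0.02824
P_K = P₀×ρ^K = 0.028236 × 1.73077^5 = 0.028236 × 15.5309 = 0.4385
λ_eff = λ(1-P_K) = 13.5 × (1 - 0.438537) = 13.5 × 0.561463 = 7.5798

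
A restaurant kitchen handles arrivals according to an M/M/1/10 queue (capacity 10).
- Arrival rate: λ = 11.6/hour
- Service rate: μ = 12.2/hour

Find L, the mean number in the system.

ρ = λ/μ = 11.6/12.2 = 0.95082
P₀ = (1-ρ)/(1-ρ^(K+1)) = (1-0.95082)/(1-0.95082^11) = 0.04918/0.4258 = 0.1155
P_K = P₀×ρ^K = 0.11551 × 0.95082^10 = 0.11551 × 0.60393 = 0.06976
L = ρ[1 - (K+1)ρ^K + Kρ^(K+1)] / [(1-ρ)(1-ρ^(K+1))]
L = 0.95082 × (1 - 11×0.603925 + 10×0.574224) / ((1 - 0.95082) × (1 - 0.574224)) = 4.4983 orders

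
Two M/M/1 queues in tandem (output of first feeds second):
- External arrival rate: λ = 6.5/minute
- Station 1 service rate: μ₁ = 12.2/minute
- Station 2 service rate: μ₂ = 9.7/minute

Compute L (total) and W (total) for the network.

By Jackson's theorem, each station behaves as independent M/M/1.
Station 1: ρ₁ = 6.5/12.2 = 0.5328, L₁ = ρ₁/(1-ρ₁) = λ/(μ₁-λ) = 6.5/5.70 = 1.14035
Station 2: ρ₂ = 6.5/9.7 = 0.6701, L₂ = ρ₂/(1-ρ₂) = λ/(μ₂-λ) = 6.5/3.20 = 2.03125
Total: L = L₁ + L₂ = 1.14035 + 2.03125 = 3.1716
W = L/λ = 3.1716/6.5 = 0.4879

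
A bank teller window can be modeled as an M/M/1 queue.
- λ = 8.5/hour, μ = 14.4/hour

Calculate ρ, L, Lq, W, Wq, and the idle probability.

Step 1: ρ = λ/μ = 8.5/14.4 = 0.5903
Step 2: L = λ/(μ-λ) = 8.5/5.90 = 1.4407
Step 3: Lq = λ²/(μ(μ-λ)) = 72.25/(14.4×5.90) = 0.8504
Step 4: W = 1/(μ-λ) = 1/5.90 = 0.16949
Step 5: Wq = λ/(μ(μ-λ)) = 8.5/(14.4×5.90) = 0.1000
Step 6: P(0) = 1-ρ = 0.4097
Verify: L = λW = 8.5×0.16949 = 1.4407 ✔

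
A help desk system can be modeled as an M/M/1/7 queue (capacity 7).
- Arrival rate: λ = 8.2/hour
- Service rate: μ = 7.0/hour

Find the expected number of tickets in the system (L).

ρ = λ/μ = 8.2/7.0 = 1.171429
P₀ = (1-ρ)/(1-ρ^(K+1)) = (1-1.171429)/(1-1.171429^8) = -0.17143/-2.5459 = 0.06734
P_K = P₀×ρ^K = 0.06734 × 1.171429^7 = 0.06734 × 3.0270 = 0.2038
L = ρ[1 - (K+1)ρ^K + Kρ^(K+1)] / [(1-ρ)(1-ρ^(K+1))]
L = 1.171429 × (1 - 8×3.026996 + 7×3.545911) / ((1 - 1.171429) × (1 - 3.545911)) = 4.3090 tickets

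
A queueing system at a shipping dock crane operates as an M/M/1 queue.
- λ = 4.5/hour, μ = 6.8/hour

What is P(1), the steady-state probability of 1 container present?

ρ = λ/μ = 4.5/6.8 = 0.6618
P(n) = (1-ρ)ρⁿ
P(1) = (1-0.6618) × 0.6618^1
P(1) = 0.3382 × 0.6618
P(1) = 0.2238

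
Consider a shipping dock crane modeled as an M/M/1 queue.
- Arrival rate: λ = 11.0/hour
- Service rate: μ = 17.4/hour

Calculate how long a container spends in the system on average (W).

First, compute utilization: ρ = λ/μ = 11.0/17.4 = 0.6322
For M/M/1: W = 1/(μ-λ)
W = 1/(17.4-11.0) = 1/6.40
W = 0.1563 hours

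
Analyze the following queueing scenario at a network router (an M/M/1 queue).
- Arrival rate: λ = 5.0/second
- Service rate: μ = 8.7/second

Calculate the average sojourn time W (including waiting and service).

First, compute utilization: ρ = λ/μ = 5.0/8.7 = 0.5747
For M/M/1: W = 1/(μ-λ)
W = 1/(8.7-5.0) = 1/3.70
W = 0.2703 seconds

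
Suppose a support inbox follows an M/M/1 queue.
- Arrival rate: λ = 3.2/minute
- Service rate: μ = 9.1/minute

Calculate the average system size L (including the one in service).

ρ = λ/μ = 3.2/9.1 = 0.3516
For M/M/1: L = λ/(μ-λ)
L = 3.2/(9.1-3.2) = 3.2/5.90
L = 0.5424 emails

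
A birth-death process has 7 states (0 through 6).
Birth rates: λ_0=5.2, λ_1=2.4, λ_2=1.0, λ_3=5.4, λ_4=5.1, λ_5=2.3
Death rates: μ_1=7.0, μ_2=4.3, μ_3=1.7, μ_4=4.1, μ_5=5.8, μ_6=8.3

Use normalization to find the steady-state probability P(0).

Ratios P(n)/P(0) = (λ₀···λₙ₋₁)/(μ₁···μₙ):
P(1)/P(0) = (5.2)/(7.0) = 0.74286
P(2)/P(0) = (5.2×2.4)/(7.0×4.3) = 0.41462
P(3)/P(0) = (5.2×2.4×1.0)/(7.0×4.3×1.7) = 0.24389
P(4)/P(0) = (5.2×2.4×1.0×5.4)/(7.0×4.3×1.7×4.1) = 0.32122
P(5)/P(0) = (5.2×2.4×1.0×5.4×5.1)/(7.0×4.3×1.7×4.1×5.8) = 0.28246
P(6)/P(0) = (5.2×2.4×1.0×5.4×5.1×2.3)/(7.0×4.3×1.7×4.1×5.8×8.3) = 0.078271

Normalization: ∑ P(n) = 1
P(0) × (1.0000 + 0.74286 + 0.41462 + 0.24389 + 0.32122 + 0.28246 + 0.078271) = 1
P(0) × 3.0833 = 1
P(0) = 1/3.0833 = 0.3243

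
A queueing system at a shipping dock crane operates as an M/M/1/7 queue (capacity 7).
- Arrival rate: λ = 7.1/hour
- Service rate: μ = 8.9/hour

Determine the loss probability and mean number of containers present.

ρ = λ/μ = 7.1/8.9 = 0.79775
P₀ = (1-ρ)/(1-ρ^(K+1)) = (1-0.79775)/(1-0.79775^8) = 0.20225/0.83597 = 0.2419
P_K = P₀×ρ^K = 0.24194 × 0.79775^7 = 0.24194 × 0.20562 = 0.04975
Blocking probability P_7 = 0.04975 (4.97%)
L = ρ[1 - (K+1)ρ^K + Kρ^(K+1)] / [(1-ρ)(1-ρ^(K+1))]
L = 0.79775 × (1 - 8×0.205621 + 7×0.164034) / ((1 - 0.79775) × (1 - 0.164034)) = 2.3746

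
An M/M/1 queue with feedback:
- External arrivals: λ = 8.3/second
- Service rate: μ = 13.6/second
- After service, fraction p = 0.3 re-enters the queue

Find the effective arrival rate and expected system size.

Effective arrival rate: λ_eff = λ/(1-p) = 8.3/(1-0.3) = 8.3/0.70 = 11.85714
ρ = λ_eff/μ = 11.85714/13.6 = 0.871849
L = ρ/(1-ρ) = 0.871849/(1-0.871849) = 6.8033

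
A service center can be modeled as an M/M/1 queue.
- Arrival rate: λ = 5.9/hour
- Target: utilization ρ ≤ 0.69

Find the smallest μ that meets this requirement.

ρ = λ/μ, so μ = λ/ρ
μ ≥ 5.9/0.69 = 8.5507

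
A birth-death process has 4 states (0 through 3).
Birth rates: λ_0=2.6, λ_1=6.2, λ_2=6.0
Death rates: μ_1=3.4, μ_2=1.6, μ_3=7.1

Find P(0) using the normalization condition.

Ratios P(n)/P(0) = (λ₀···λₙ₋₁)/(μ₁···μₙ):
P(1)/P(0) = (2.6)/(3.4) = 0.764706
P(2)/P(0) = (2.6×6.2)/(3.4×1.6) = 2.96324
P(3)/P(0) = (2.6×6.2×6.0)/(3.4×1.6×7.1) = 2.50414

Normalization: ∑ P(n) = 1
P(0) × (1.00000 + 0.764706 + 2.96324 + 2.50414) = 1
P(0) × 7.2321 = 1
P(0) = 1/7.2321 = 0.1383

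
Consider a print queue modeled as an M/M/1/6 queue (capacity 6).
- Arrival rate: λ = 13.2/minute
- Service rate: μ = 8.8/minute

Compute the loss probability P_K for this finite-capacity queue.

ρ = λ/μ = 13.2/8.8 = 1.5000
P₀ = (1-ρ)/(1-ρ^(K+1)) = (1-1.5000)/(1-1.5000^7) = -0.5000/-16.0859 = 0.03108
P_K = P₀×ρ^K = 0.031083 × 1.5000^6 = 0.031083 × 11.3906 = 0.3541
Blocking probability = 35.41%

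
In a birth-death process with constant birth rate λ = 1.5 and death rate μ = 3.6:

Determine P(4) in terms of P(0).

For constant rates: P(n)/P(0) = (λ/μ)^n
P(4)/P(0) = (1.5/3.6)^4 = 0.41667^4 = 0.03014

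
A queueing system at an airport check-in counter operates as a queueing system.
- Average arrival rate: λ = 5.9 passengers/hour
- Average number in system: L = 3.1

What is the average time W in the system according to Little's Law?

Little's Law: L = λW, so W = L/λ
W = 3.1/5.9 = 0.5254 hours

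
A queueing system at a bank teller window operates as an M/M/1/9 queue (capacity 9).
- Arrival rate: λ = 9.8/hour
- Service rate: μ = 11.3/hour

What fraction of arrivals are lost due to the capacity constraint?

ρ = λ/μ = 9.8/11.3 = 0.86726
P₀ = (1-ρ)/(1-ρ^(K+1)) = (1-0.86726)/(1-0.86726^10) = 0.1327/0.7593 = 0.1748
P_K = P₀×ρ^K = 0.1748 × 0.86726^9 = 0.1748 × 0.2776 = 0.04852
Blocking probability = 4.85%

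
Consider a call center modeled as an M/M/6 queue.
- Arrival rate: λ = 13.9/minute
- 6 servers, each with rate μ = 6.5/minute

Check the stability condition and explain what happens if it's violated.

Stability requires ρ = λ/(cμ) < 1
ρ = 13.9/(6 × 6.5) = 13.9/39.00 = 0.3564
Since 0.3564 < 1, the system is STABLE.
The servers are busy 35.64% of the time.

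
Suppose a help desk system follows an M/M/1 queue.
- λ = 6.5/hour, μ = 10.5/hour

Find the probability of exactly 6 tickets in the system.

ρ = λ/μ = 6.5/10.5 = 0.61905
P(n) = (1-ρ)ρⁿ
P(6) = (1-0.61905) × 0.61905^6
P(6) = 0.3810 × 0.05628
P(6) = 0.02144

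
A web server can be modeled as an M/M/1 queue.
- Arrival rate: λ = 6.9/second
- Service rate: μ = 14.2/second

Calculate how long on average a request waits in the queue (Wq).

First, compute utilization: ρ = λ/μ = 6.9/14.2 = 0.4859
For M/M/1: Wq = λ/(μ(μ-λ))
Wq = 6.9/(14.2 × (14.2-6.9))
Wq = 6.9/(14.2 × 7.30)
Wq = 0.06656 seconds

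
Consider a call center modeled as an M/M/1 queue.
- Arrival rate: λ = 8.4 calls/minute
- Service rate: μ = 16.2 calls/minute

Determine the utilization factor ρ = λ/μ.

Server utilization: ρ = λ/μ
ρ = 8.4/16.2 = 0.5185
The server is busy 51.85% of the time.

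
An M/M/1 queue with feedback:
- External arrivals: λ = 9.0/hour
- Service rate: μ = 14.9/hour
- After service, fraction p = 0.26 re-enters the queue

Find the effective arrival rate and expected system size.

Effective arrival rate: λ_eff = λ/(1-p) = 9.0/(1-0.26) = 9.0/0.74 = 12.162162
ρ = λ_eff/μ = 12.162162/14.9 = 0.8162525
L = ρ/(1-ρ) = 0.8162525/(1-0.8162525) = 4.4423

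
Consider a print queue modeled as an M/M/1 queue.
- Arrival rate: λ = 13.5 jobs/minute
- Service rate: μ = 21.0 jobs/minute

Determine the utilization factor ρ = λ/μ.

Server utilization: ρ = λ/μ
ρ = 13.5/21.0 = 0.6429
The server is busy 64.29% of the time.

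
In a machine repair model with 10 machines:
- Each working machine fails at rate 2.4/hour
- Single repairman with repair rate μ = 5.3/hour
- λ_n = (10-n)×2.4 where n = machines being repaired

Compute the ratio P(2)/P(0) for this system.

P(2)/P(0) = ∏_{i=0}^{2-1} λ_i/μ_{i+1}
= (10-0)×2.4/5.3 × (10-1)×2.4/5.3
= 18.4550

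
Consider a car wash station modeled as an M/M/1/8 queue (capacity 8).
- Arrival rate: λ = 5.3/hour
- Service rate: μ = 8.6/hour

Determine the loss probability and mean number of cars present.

ρ = λ/μ = 5.3/8.6 = 0.61628
P₀ = (1-ρ)/(1-ρ^(K+1)) = (1-0.61628)/(1-0.61628^9) = 0.3837/0.9872 = 0.3887
P_K = P₀×ρ^K = 0.38870 × 0.61628^8 = 0.38870 × 0.020808 = 0.008088
Blocking probability P_8 = 0.008088 (0.81%)
L = ρ[1 - (K+1)ρ^K + Kρ^(K+1)] / [(1-ρ)(1-ρ^(K+1))]
L = 0.61628 × (1 - 9×0.0208077 + 8×0.0128234) / ((1 - 0.61628) × (1 - 0.0128234)) = 1.4892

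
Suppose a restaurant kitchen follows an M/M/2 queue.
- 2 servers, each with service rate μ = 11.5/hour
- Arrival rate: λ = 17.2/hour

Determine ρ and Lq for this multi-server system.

Traffic intensity: ρ = λ/(cμ) = 17.2/(2×11.5) = 0.7478
Since ρ = 0.7478 < 1, system is stable.
Offered load a = λ/μ = cρ = 17.2/11.5 = 1.4957
P₀ = [ Σₙ₌₀^1 aⁿ/n! + a^2/(2!(1-ρ)) ]⁻¹
Σ = a^0/0! + a^1/1! = 1.0000 + 1.4957 = 2.4957
a^2/(2!(1-ρ)) = 2.23698/(2 × 0.252174) = 4.4354
P₀ = 1/(2.4957 + 4.4354) = 0.1443
Lq = P₀·a^2·ρ / (2!(1-ρ)²) = 0.144279 × 2.23698 × 0.747826 / (2 × 0.0635917) = 1.8977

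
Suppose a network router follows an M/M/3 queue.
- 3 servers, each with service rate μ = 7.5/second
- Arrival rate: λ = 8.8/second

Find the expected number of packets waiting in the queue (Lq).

Traffic intensity: ρ = λ/(cμ) = 8.8/(3×7.5) = 0.3911
Since ρ = 0.3911 < 1, system is stable.
Offered load a = λ/μ = cρ = 8.8/7.5 = 1.1733
P₀ = [ Σₙ₌₀^2 aⁿ/n! + a^3/(3!(1-ρ)) ]⁻¹
Σ = a^0/0! + a^1/1! + a^2/2! = 1.0000 + 1.1733 + 0.6884 = 2.8617
a^3/(3!(1-ρ)) = 1.61534/(6 × 0.608889) = 0.4422
P₀ = 1/(2.8617 + 0.4422) = 0.3027
Lq = P₀·a^3·ρ / (3!(1-ρ)²) = 0.30268 × 1.6153 × 0.39111 / (6 × 0.37075) = 0.08596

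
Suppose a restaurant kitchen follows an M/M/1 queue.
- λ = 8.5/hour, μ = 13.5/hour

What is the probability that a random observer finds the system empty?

ρ = λ/μ = 8.5/13.5 = 0.6296
P(0) = 1 - ρ = 1 - 0.6296 = 0.3704
The server is idle 37.04% of the time.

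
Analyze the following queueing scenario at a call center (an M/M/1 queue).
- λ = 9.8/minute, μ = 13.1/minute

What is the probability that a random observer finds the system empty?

ρ = λ/μ = 9.8/13.1 = 0.7481
P(0) = 1 - ρ = 1 - 0.7481 = 0.2519
The server is idle 25.19% of the time.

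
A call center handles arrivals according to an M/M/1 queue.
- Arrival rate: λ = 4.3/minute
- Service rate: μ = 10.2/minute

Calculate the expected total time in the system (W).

First, compute utilization: ρ = λ/μ = 4.3/10.2 = 0.4216
For M/M/1: W = 1/(μ-λ)
W = 1/(10.2-4.3) = 1/5.90
W = 0.1695 minutes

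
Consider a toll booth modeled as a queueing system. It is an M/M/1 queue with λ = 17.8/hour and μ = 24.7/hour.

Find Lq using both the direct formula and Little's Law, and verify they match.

Method 1 (direct): Lq = λ²/(μ(μ-λ)) = 316.84/(24.7 × 6.90) = 1.8591

Method 2 (Little's Law):
W = 1/(μ-λ) = 1/6.90 = 0.144928
Wq = W - 1/μ = 0.144928 - 0.0404858 = 0.104442
Lq = λWq = 17.8 × 0.104442 = 1.8591 ✔ (matches Method 1)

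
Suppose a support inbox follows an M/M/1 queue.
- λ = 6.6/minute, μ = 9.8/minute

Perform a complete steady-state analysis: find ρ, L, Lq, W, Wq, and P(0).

Step 1: ρ = λ/μ = 6.6/9.8 = 0.6735
Step 2: L = λ/(μ-λ) = 6.6/3.20 = 2.0625
Step 3: Lq = λ²/(μ(μ-λ)) = 43.56/(9.8×3.20) = 1.3890
Step 4: W = 1/(μ-λ) = 1/3.20 = 0.3125
Step 5: Wq = λ/(μ(μ-λ)) = 6.6/(9.8×3.20) = 0.2105
Step 6: P(0) = 1-ρ = 0.3265
Verify: L = λW = 6.6×0.3125 = 2.0625 ✔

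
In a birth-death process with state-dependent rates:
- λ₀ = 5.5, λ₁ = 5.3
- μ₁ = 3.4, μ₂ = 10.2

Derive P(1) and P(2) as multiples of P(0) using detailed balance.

Balance equations:
State 0: λ₀P₀ = μ₁P₁ → P₁ = (λ₀/μ₁)P₀ = (5.5/3.4)P₀ = 1.6176P₀
State 1: P₂ = (λ₀λ₁)/(μ₁μ₂)P₀ = (5.5×5.3)/(3.4×10.2)P₀ = 0.8405P₀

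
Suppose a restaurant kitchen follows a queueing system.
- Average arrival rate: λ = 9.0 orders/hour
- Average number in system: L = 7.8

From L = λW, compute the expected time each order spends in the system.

Little's Law: L = λW, so W = L/λ
W = 7.8/9.0 = 0.8667 hours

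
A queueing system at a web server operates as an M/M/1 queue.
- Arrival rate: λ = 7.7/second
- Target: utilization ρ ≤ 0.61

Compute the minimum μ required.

ρ = λ/μ, so μ = λ/ρ
μ ≥ 7.7/0.61 = 12.6230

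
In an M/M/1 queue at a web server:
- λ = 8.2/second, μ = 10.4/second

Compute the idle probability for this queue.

ρ = λ/μ = 8.2/10.4 = 0.7885
P(0) = 1 - ρ = 1 - 0.7885 = 0.2115
The server is idle 21.15% of the time.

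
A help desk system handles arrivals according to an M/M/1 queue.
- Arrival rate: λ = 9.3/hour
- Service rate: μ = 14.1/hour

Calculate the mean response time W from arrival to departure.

First, compute utilization: ρ = λ/μ = 9.3/14.1 = 0.6596
For M/M/1: W = 1/(μ-λ)
W = 1/(14.1-9.3) = 1/4.80
W = 0.2083 hours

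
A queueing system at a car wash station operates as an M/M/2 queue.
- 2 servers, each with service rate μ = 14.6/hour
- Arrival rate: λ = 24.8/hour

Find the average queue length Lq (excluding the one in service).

Traffic intensity: ρ = λ/(cμ) = 24.8/(2×14.6) = 0.8493
Since ρ = 0.8493 < 1, system is stable.
Offered load a = λ/μ = cρ = 24.8/14.6 = 1.6986
P₀ = [ Σₙ₌₀^1 aⁿ/n! + a^2/(2!(1-ρ)) ]⁻¹
Σ = a^0/0! + a^1/1! = 1.0000 + 1.6986 = 2.6986
a^2/(2!(1-ρ)) = 2.88534/(2 × 0.150685) = 9.5741
P₀ = 1/(2.6986 + 9.5741) = 0.08148
Lq = P₀·a^2·ρ / (2!(1-ρ)²) = 0.0814815 × 2.88534 × 0.849315 / (2 × 0.0227059) = 4.3970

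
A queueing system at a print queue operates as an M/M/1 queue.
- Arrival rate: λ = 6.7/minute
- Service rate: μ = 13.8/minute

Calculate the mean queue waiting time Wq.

First, compute utilization: ρ = λ/μ = 6.7/13.8 = 0.4855
For M/M/1: Wq = λ/(μ(μ-λ))
Wq = 6.7/(13.8 × (13.8-6.7))
Wq = 6.7/(13.8 × 7.10)
Wq = 0.06838 minutes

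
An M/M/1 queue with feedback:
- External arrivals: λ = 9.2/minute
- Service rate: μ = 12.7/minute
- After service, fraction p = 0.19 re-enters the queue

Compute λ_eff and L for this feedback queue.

Effective arrival rate: λ_eff = λ/(1-p) = 9.2/(1-0.19) = 9.2/0.81 = 11.358025
ρ = λ_eff/μ = 11.358025/12.7 = 0.894333
L = ρ/(1-ρ) = 0.894333/(1-0.894333) = 8.4637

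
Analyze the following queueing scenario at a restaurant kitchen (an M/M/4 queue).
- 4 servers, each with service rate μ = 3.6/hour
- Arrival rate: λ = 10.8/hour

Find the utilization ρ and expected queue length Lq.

Traffic intensity: ρ = λ/(cμ) = 10.8/(4×3.6) = 0.7500
Since ρ = 0.7500 < 1, system is stable.
Offered load a = λ/μ = cρ = 10.8/3.6 = 3.0000
P₀ = [ Σₙ₌₀^3 aⁿ/n! + a^4/(4!(1-ρ)) ]⁻¹
Σ = a^0/0! + a^1/1! + a^2/2! + a^3/3! = 1.0000 + 3.0000 + 4.5000 + 4.5000 = 13.0000
a^4/(4!(1-ρ)) = 81.0000/(24 × 0.2500) = 13.5000
P₀ = 1/(13.0000 + 13.5000) = 0.03774
Lq = P₀·a^4·ρ / (4!(1-ρ)²) = 0.037736 × 81.0000 × 0.75000 / (24 × 0.062500) = 1.5283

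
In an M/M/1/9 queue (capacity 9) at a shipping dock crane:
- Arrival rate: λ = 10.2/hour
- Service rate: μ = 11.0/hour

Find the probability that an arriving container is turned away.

ρ = λ/μ = 10.2/11.0 = 0.927273
P₀ = (1-ρ)/(1-ρ^(K+1)) = (1-0.927273)/(1-0.927273^10) = 0.07273/0.5300 = 0.1372
P_K = P₀×ρ^K = 0.137215 × 0.927273^9 = 0.137215 × 0.506837 = 0.06955
Blocking probability = 6.95%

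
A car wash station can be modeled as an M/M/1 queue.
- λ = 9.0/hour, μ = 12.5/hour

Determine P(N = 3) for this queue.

ρ = λ/μ = 9.0/12.5 = 0.7200
P(n) = (1-ρ)ρⁿ
P(3) = (1-0.7200) × 0.7200^3
P(3) = 0.2800 × 0.3732
P(3) = 0.1045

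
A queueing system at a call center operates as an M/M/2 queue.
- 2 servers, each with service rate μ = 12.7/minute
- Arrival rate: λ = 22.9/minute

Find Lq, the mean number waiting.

Traffic intensity: ρ = λ/(cμ) = 22.9/(2×12.7) = 0.9016
Since ρ = 0.9016 < 1, system is stable.
Offered load a = λ/μ = cρ = 22.9/12.7 = 1.8031
P₀ = [ Σₙ₌₀^1 aⁿ/n! + a^2/(2!(1-ρ)) ]⁻¹
Σ = a^0/0! + a^1/1! = 1.0000 + 1.8031 = 2.8031
a^2/(2!(1-ρ)) = 3.25135/(2 × 0.0984252) = 16.5169
P₀ = 1/(2.8031 + 16.5169) = 0.05176
Lq = P₀·a^2·ρ / (2!(1-ρ)²) = 0.0517598 × 3.25135 × 0.901575 / (2 × 0.00968752) = 7.8310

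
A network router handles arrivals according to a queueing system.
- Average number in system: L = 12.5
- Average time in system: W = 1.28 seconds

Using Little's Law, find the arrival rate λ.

Little's Law: L = λW, so λ = L/W
λ = 12.5/1.28 = 9.7656 packets/second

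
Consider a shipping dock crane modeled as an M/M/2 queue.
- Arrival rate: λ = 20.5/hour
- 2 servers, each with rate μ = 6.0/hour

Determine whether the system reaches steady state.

Stability requires ρ = λ/(cμ) < 1
ρ = 20.5/(2 × 6.0) = 20.5/12.00 = 1.7083
Since 1.7083 ≥ 1, the system is UNSTABLE.
Need c > λ/μ = 20.5/6.0 = 3.42.
Minimum servers needed: c = 4.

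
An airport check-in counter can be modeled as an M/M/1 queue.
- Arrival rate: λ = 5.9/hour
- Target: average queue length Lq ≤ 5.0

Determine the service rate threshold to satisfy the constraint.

For M/M/1: Lq = λ²/(μ(μ-λ))
Need Lq ≤ 5.0, i.e. μ(μ-λ) ≥ λ²/5.0
μ² - 5.9μ - 34.81/5.0 ≥ 0  →  μ² - 5.9μ - 6.9620 ≥ 0
Quadratic formula (positive root): μ = [λ + √(λ² + 4×6.9620)]/2
Discriminant: 34.81 + 4×6.9620 = 62.6580, √62.6580 = 7.9157
μ ≥ (5.9 + 7.9157)/2 = 6.9078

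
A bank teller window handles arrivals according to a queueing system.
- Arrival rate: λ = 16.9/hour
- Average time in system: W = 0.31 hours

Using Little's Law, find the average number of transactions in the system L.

Little's Law: L = λW
L = 16.9 × 0.31 = 5.2390 transactions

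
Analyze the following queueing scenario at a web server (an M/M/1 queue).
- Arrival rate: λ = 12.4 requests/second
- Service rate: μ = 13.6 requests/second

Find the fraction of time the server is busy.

Server utilization: ρ = λ/μ
ρ = 12.4/13.6 = 0.9118
The server is busy 91.18% of the time.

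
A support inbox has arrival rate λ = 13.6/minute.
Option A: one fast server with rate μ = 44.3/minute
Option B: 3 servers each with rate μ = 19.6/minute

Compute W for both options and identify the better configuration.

Option A: single server μ = 44.3 (M/M/1)
  ρ_A = 13.6/44.3 = 0.3070
  W_A = 1/(μ-λ) = 1/(44.3-13.6) = 1/30.70 = 0.03257

Option B: 3 servers μ = 19.6 (M/M/3)
  ρ_B = λ/(cμ) = 13.6/(3×19.6) = 0.2313
  Offered load a = λ/μ = cρ = 13.6/19.6 = 0.6939
  P₀ = [ Σₙ₌₀^2 aⁿ/n! + a^3/(3!(1-ρ)) ]⁻¹
  Σ = a^0/0! + a^1/1! + a^2/2! = 1.0000 + 0.6939 + 0.2407 = 1.9346
  a^3/(3!(1-ρ)) = 0.33408/(6 × 0.76871) = 0.07243
  P₀ = 1/(1.9346 + 0.07243) = 0.4982
  Lq = P₀·a^3·ρ / (3!(1-ρ)²) = 0.4982 × 0.3341 × 0.2313 / (6 × 0.5909) = 0.01086
  Wq_B = Lq/λ = 0.0108588/13.6 = 0.0007984
  W_B = Wq_B + 1/μ = 0.0007984 + 0.05102 = 0.05182

Since W_A = 0.03257 < W_B = 0.05182, Option A (single fast server) has the shorter time in system.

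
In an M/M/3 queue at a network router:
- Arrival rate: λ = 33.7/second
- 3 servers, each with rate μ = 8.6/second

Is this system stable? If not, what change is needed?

Stability requires ρ = λ/(cμ) < 1
ρ = 33.7/(3 × 8.6) = 33.7/25.80 = 1.3062
Since 1.3062 ≥ 1, the system is UNSTABLE.
Need c > λ/μ = 33.7/8.6 = 3.92.
Minimum servers needed: c = 4.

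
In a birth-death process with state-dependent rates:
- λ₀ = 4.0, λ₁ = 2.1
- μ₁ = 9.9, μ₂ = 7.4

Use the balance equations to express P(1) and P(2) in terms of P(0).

Balance equations:
State 0: λ₀P₀ = μ₁P₁ → P₁ = (λ₀/μ₁)P₀ = (4.0/9.9)P₀ = 0.4040P₀
State 1: P₂ = (λ₀λ₁)/(μ₁μ₂)P₀ = (4.0×2.1)/(9.9×7.4)P₀ = 0.1147P₀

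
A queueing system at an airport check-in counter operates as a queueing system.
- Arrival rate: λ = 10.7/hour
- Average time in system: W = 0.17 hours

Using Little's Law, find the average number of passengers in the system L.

Little's Law: L = λW
L = 10.7 × 0.17 = 1.8190 passengers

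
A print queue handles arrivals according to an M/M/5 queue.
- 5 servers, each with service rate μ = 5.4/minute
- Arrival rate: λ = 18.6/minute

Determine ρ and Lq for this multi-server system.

Traffic intensity: ρ = λ/(cμ) = 18.6/(5×5.4) = 0.6889
Since ρ = 0.6889 < 1, system is stable.
Offered load a = λ/μ = cρ = 18.6/5.4 = 3.4444
P₀ = [ Σₙ₌₀^4 aⁿ/n! + a^5/(5!(1-ρ)) ]⁻¹
Σ = a^0/0! + a^1/1! + a^2/2! + a^3/3! + a^4/4! = 1.0000 + 3.4444 + 5.9321 + 6.8109 + 5.8650 = 23.0524
a^5/(5!(1-ρ)) = 484.8372/(120 × 0.311111) = 12.9867
P₀ = 1/(23.0524 + 12.9867) = 0.02775
Lq = P₀·a^5·ρ / (5!(1-ρ)²) = 0.027748 × 484.8372 × 0.68889 / (120 × 0.096790) = 0.7979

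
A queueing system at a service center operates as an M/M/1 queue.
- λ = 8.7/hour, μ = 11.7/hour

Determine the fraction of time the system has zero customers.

ρ = λ/μ = 8.7/11.7 = 0.7436
P(0) = 1 - ρ = 1 - 0.7436 = 0.2564
The server is idle 25.64% of the time.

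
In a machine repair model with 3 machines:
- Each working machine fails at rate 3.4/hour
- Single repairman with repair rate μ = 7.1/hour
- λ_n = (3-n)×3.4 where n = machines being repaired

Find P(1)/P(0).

P(1)/P(0) = ∏_{i=0}^{1-1} λ_i/μ_{i+1}
= (3-0)×3.4/7.1
= 1.4366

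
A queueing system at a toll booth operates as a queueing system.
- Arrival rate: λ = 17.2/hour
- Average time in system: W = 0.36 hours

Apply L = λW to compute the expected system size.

Little's Law: L = λW
L = 17.2 × 0.36 = 6.1920 vehicles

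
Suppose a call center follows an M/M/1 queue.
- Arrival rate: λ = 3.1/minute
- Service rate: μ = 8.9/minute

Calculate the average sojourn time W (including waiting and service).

First, compute utilization: ρ = λ/μ = 3.1/8.9 = 0.3483
For M/M/1: W = 1/(μ-λ)
W = 1/(8.9-3.1) = 1/5.80
W = 0.1724 minutes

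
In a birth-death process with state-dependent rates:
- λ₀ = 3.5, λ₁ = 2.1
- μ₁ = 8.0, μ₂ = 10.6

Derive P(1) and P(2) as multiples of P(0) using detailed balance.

Balance equations:
State 0: λ₀P₀ = μ₁P₁ → P₁ = (λ₀/μ₁)P₀ = (3.5/8.0)P₀ = 0.4375P₀
State 1: P₂ = (λ₀λ₁)/(μ₁μ₂)P₀ = (3.5×2.1)/(8.0×10.6)P₀ = 0.08667P₀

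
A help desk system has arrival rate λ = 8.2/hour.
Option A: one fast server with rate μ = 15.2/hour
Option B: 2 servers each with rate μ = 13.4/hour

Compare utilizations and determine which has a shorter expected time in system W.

Option A: single server μ = 15.2 (M/M/1)
  ρ_A = 8.2/15.2 = 0.5395
  W_A = 1/(μ-λ) = 1/(15.2-8.2) = 1/7.00 = 0.1429

Option B: 2 servers μ = 13.4 (M/M/2)
  ρ_B = λ/(cμ) = 8.2/(2×13.4) = 0.3060
  Offered load a = λ/μ = cρ = 8.2/13.4 = 0.6119
  P₀ = [ Σₙ₌₀^1 aⁿ/n! + a^2/(2!(1-ρ)) ]⁻¹
  Σ = a^0/0! + a^1/1! = 1.0000 + 0.6119 = 1.6119
  a^2/(2!(1-ρ)) = 0.3745/(2 × 0.6940) = 0.2698
  P₀ = 1/(1.6119 + 0.2698) = 0.5314
  Lq = P₀·a^2·ρ / (2!(1-ρ)²) = 0.5314 × 0.3745 × 0.3060 / (2 × 0.4817) = 0.06321
  Wq_B = Lq/λ = 0.063206/8.2 = 0.0077080
  W_B = Wq_B + 1/μ = 0.0077080 + 0.074627 = 0.08233

Since W_B = 0.08233 < W_A = 0.1429, Option B (multiple servers) has the shorter time in system.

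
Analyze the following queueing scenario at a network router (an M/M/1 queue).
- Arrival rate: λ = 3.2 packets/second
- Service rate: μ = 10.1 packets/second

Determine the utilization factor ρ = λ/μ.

Server utilization: ρ = λ/μ
ρ = 3.2/10.1 = 0.3168
The server is busy 31.68% of the time.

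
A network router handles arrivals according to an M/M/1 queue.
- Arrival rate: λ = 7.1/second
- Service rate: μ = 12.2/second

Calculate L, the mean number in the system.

ρ = λ/μ = 7.1/12.2 = 0.5820
For M/M/1: L = λ/(μ-λ)
L = 7.1/(12.2-7.1) = 7.1/5.10
L = 1.3922 packets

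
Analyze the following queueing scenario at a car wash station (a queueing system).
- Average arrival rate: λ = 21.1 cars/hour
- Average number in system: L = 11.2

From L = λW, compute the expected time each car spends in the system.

Little's Law: L = λW, so W = L/λ
W = 11.2/21.1 = 0.5308 hours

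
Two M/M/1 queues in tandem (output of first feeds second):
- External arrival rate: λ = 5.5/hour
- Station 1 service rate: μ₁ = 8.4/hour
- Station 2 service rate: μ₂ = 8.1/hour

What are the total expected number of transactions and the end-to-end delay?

By Jackson's theorem, each station behaves as independent M/M/1.
Station 1: ρ₁ = 5.5/8.4 = 0.6548, L₁ = ρ₁/(1-ρ₁) = λ/(μ₁-λ) = 5.5/2.90 = 1.89655
Station 2: ρ₂ = 5.5/8.1 = 0.6790, L₂ = ρ₂/(1-ρ₂) = λ/(μ₂-λ) = 5.5/2.60 = 2.11538
Total: L = L₁ + L₂ = 1.89655 + 2.11538 = 4.0119
W = L/λ = 4.0119/5.5 = 0.7294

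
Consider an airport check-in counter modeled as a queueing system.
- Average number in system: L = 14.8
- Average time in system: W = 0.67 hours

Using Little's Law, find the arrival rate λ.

Little's Law: L = λW, so λ = L/W
λ = 14.8/0.67 = 22.0896 passengers/hour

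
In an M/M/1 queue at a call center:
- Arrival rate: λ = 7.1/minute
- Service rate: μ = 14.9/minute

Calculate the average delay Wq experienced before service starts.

First, compute utilization: ρ = λ/μ = 7.1/14.9 = 0.4765
For M/M/1: Wq = λ/(μ(μ-λ))
Wq = 7.1/(14.9 × (14.9-7.1))
Wq = 7.1/(14.9 × 7.80)
Wq = 0.06109 minutes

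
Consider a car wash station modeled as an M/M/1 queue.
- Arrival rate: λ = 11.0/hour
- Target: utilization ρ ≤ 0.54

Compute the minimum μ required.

ρ = λ/μ, so μ = λ/ρ
μ ≥ 11.0/0.54 = 20.3704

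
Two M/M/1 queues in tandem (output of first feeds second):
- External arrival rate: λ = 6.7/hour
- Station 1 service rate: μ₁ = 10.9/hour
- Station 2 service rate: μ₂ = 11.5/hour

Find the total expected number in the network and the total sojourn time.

By Jackson's theorem, each station behaves as independent M/M/1.
Station 1: ρ₁ = 6.7/10.9 = 0.6147, L₁ = ρ₁/(1-ρ₁) = λ/(μ₁-λ) = 6.7/4.20 = 1.59524
Station 2: ρ₂ = 6.7/11.5 = 0.5826, L₂ = ρ₂/(1-ρ₂) = λ/(μ₂-λ) = 6.7/4.80 = 1.39583
Total: L = L₁ + L₂ = 1.59524 + 1.39583 = 2.9911
W = L/λ = 2.9911/6.7 = 0.4464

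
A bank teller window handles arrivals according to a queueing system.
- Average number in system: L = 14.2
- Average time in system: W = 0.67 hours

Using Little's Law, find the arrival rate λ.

Little's Law: L = λW, so λ = L/W
λ = 14.2/0.67 = 21.1940 transactions/hour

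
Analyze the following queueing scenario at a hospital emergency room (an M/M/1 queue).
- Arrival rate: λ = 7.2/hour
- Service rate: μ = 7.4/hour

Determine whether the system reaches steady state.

Stability requires ρ = λ/(cμ) < 1
ρ = 7.2/(1 × 7.4) = 7.2/7.40 = 0.9730
Since 0.9730 < 1, the system is STABLE.
The server is busy 97.30% of the time.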